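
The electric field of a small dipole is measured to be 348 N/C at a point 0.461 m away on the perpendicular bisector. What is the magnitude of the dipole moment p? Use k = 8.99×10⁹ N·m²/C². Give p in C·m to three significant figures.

In the equatorial plane E = kp/r³, so p = Er³/(k).
p = (348)·(0.461)³ / (8.99×10⁹) = 3.792×10⁻⁹ C·m.

p ≈ 3.79×10⁻⁹ C·m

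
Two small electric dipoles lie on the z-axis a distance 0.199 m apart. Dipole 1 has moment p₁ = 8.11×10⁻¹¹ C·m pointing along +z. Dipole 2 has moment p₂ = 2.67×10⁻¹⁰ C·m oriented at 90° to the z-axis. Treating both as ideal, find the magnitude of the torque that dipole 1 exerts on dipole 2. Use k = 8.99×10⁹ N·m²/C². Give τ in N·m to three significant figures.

τ ≈ 4.94×10⁻⁸ N·m

The second dipole sits on the axis of the first, so the field there is axial: E₁ = 2kp₁/r³ along +z.
E₁ = 2(8.99×10⁹)(8.11×10⁻¹¹)/(0.199)³ = 185.0 N/C.
Torque on the second dipole: τ = p₂ E₁ sinθ.
τ = (2.67×10⁻¹⁰)(185.0)·sin90° = 4.940×10⁻⁸ N·m.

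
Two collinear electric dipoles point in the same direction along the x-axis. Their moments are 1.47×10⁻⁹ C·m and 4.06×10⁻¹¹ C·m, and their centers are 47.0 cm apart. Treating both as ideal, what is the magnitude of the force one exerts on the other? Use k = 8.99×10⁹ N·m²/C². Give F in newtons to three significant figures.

F ≈ 6.60×10⁻⁸ N

On-axis field of dipole 1 at distance r: E = 2kp₁/r³. Force on dipole 2 is F = p₂·dE/dr (gradient along axis).
dE/dr = −6kp₁/r⁴, so |F| = 6kp₁p₂/r⁴ (attractive for aligned moments).
F = 6(8.99×10⁹)(1.47×10⁻⁹)(4.06×10⁻¹¹)/(0.470)⁴ = 6.597×10⁻⁸ N.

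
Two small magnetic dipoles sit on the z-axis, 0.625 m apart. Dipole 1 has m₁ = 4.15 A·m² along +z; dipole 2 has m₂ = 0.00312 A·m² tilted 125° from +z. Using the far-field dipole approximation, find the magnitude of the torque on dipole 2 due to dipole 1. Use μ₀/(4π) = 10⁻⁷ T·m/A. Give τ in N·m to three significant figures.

τ ≈ 8.69×10⁻⁹ N·m

Dipole B is on the axis of dipole A, so B₁ there is axial: B₁ = (μ₀/4π)·2m₁/r³ along +z.
B₁ = 2(10⁻⁷)(4.15)/(0.625)³ = 3.400×10⁻⁶ T.
τ = m₂ B₁ sinθ.
τ = (0.00312)(3.400×10⁻⁶)·sin125° = 8.689×10⁻⁹ N·m.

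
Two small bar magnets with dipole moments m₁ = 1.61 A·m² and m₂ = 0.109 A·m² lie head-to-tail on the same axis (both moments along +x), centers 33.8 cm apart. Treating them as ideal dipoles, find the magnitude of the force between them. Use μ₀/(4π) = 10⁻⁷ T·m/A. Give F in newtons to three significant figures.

F ≈ 8.07×10⁻⁶ N

On-axis B of dipole 1: B = (μ₀/4π)·2m₁/r³. Force on dipole 2: F = m₂·dB/dr.
dB/dr = −(μ₀/4π)·6m₁/r⁴, so |F| = (μ₀/4π)·6m₁m₂/r⁴.
F = 6(10⁻⁷)(1.61)(0.109)/(0.338)⁴ = 8.067×10⁻⁶ N.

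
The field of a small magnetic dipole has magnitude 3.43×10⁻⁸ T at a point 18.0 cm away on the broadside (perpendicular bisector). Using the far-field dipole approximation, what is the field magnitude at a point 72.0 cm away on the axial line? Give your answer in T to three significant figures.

B ≈ 1.07×10⁻⁹ T

Dipole fields scale as 1/r³ in the far field.
The axial field is twice the equatorial field at the same r, so the geometry factor is 2/1.
B₂ = B₁ · (2/1) · (r₁/r₂)³ = 3.43×10⁻⁸ · 2 · (18.0/72.0)³.
(r₁/r₂)³ = (0.25)³ = 0.01562.
B₂ ≈ 1.072×10⁻⁹ T.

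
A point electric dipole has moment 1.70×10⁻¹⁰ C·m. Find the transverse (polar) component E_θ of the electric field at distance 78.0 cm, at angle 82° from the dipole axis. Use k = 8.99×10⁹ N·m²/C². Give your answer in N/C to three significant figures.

For a dipole, E_θ = (kp sinθ)/r³.
kp/r³ = (8.99×10⁹)(1.70×10⁻¹⁰)/(0.780)³ = 3.221 N/C.
E_θ = 3.221·sin82° = 3.189 N/C.

E_θ ≈ 3.19 N/C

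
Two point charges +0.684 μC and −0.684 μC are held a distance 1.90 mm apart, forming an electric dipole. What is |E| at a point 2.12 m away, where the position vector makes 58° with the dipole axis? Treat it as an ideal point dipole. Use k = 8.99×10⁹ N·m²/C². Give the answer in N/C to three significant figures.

Dipole moment p = qd = (6.84×10⁻⁷ C)(0.00190 m) = 1.30×10⁻⁹ C·m.
At angle θ the dipole field magnitude is E = (kp/r³)·√(1 + 3cos²θ).
kp/r³ = (8.99×10⁹)(1.30×10⁻⁹) / (2.12)³ = 1.227 N/C.
√(1 + 3cos²58°) = √(1 + 3·0.2808) = √1.8424 ≈ 1.3574.
E ≈ 1.227 × 1.357 = 1.665 N/C.

E ≈ 1.66 N/C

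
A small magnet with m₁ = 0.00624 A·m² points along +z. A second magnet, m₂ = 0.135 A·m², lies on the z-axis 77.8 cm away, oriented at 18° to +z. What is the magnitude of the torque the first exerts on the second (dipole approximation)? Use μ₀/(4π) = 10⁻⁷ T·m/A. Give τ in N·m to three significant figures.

Dipole B is on the axis of dipole A, so B₁ there is axial: B₁ = (μ₀/4π)·2m₁/r³ along +z.
B₁ = 2(10⁻⁷)(0.00624)/(0.778)³ = 2.650×10⁻⁹ T.
τ = m₂ B₁ sinθ.
τ = (0.135)(2.650×10⁻⁹)·sin18° = 1.106×10⁻¹⁰ N·m.

τ ≈ 1.11×10⁻¹⁰ N·m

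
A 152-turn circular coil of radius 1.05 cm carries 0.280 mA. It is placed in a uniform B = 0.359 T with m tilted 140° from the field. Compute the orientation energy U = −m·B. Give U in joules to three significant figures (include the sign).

U ≈ 4.05×10⁻⁶ J

m = NIA = NIπa² = 152·(2.80×10⁻⁴)·π·(0.0105)² = 1.474×10⁻⁵ A·m².
U = −m·B = −mB cosθ.
U = −(1.474×10⁻⁵)(0.359)·cos140° = 4.054×10⁻⁶ J.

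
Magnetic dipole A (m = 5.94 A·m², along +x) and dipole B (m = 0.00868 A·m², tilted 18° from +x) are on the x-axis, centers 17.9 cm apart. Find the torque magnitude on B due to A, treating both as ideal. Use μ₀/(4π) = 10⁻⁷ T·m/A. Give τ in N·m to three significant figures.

Dipole B is on the axis of dipole A, so B₁ there is axial: B₁ = (μ₀/4π)·2m₁/r³ along +x.
B₁ = 2(10⁻⁷)(5.94)/(0.179)³ = 2.071×10⁻⁴ T.
τ = m₂ B₁ sinθ.
τ = (0.00868)(2.071×10⁻⁴)·sin18° = 5.556×10⁻⁷ N·m.

τ ≈ 5.56×10⁻⁷ N·m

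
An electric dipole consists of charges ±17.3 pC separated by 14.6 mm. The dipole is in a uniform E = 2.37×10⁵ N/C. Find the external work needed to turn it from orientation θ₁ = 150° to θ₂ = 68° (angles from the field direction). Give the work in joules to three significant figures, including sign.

Dipole moment p = qd = (1.73×10⁻¹¹ C)(0.0146 m) = 2.526×10⁻¹³ C·m.
W_ext = ΔU = U(θ₂) − U(θ₁) = −pE cosθ₂ − (−pE cosθ₁) = pE(cosθ₁ − cosθ₂).
W = (2.526×10⁻¹³)(2.37×10⁵)·(cos150° − cos68°) = (5.987×10⁻⁸)·(-1.2406) = -7.427×10⁻⁸ J.

W ≈ -7.43×10⁻⁸ J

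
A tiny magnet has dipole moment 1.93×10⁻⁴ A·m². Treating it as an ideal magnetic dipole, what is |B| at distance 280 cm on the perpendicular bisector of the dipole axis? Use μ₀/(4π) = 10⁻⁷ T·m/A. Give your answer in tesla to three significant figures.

B ≈ 8.79×10⁻¹³ T

In the equatorial plane B = (μ₀/4π)·m/r³ (half the axial value).
B = (10⁻⁷)·(1.93×10⁻⁴) / (2.80)³ = 8.792×10⁻¹³ T.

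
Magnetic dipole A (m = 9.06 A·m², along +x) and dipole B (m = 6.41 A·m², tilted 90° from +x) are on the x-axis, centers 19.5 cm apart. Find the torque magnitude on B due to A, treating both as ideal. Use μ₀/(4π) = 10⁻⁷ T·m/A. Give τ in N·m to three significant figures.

τ ≈ 0.00157 N·m

Dipole B is on the axis of dipole A, so B₁ there is axial: B₁ = (μ₀/4π)·2m₁/r³ along +x.
B₁ = 2(10⁻⁷)(9.06)/(0.195)³ = 2.444×10⁻⁴ T.
τ = m₂ B₁ sinθ.
τ = (6.41)(2.444×10⁻⁴)·sin90° = 0.001566 N·m.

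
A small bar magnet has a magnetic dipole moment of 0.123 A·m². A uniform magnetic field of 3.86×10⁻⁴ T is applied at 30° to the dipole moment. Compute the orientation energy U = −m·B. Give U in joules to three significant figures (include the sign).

U = −m·B = −mB cosθ.
U = −(0.123)(3.86×10⁻⁴)·cos30° = -4.112×10⁻⁵ J.

U ≈ -4.11×10⁻⁵ J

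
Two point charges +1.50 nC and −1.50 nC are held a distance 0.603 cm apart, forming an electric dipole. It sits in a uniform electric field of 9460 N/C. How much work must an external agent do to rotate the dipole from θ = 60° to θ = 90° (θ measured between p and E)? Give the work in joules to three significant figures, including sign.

W ≈ 4.28×10⁻⁸ J

Dipole moment p = qd = (1.50×10⁻⁹ C)(0.00603 m) = 9.045×10⁻¹² C·m.
W_ext = ΔU = U(θ₂) − U(θ₁) = −pE cosθ₂ − (−pE cosθ₁) = pE(cosθ₁ − cosθ₂).
W = (9.045×10⁻¹²)(9460)·(cos60° − cos90°) = (8.557×10⁻⁸)·(+0.5000) = 4.278×10⁻⁸ J.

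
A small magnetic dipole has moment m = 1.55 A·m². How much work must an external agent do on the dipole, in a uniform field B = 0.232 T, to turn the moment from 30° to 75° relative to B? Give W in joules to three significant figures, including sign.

W_ext = ΔU = −mB cosθ₂ + mB cosθ₁ = mB(cosθ₁ − cosθ₂).
W = (1.55)(0.232)·(cos30° − cos75°) = (0.3596)·(+0.6072) = 0.2184 J.

W ≈ 0.218 J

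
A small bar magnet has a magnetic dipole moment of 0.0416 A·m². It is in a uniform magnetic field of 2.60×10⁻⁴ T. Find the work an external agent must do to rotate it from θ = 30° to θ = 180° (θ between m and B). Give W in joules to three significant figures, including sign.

W ≈ 2.02×10⁻⁵ J

W_ext = ΔU = −mB cosθ₂ + mB cosθ₁ = mB(cosθ₁ − cosθ₂).
W = (0.0416)(2.60×10⁻⁴)·(cos30° − cos180°) = (1.082×10⁻⁵)·(+1.8660) = 2.018×10⁻⁵ J.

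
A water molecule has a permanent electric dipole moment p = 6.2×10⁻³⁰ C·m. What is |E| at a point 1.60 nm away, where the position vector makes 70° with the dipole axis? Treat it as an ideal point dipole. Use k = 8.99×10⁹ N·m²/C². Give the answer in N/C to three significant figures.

At angle θ the dipole field magnitude is E = (kp/r³)·√(1 + 3cos²θ).
kp/r³ = (8.99×10⁹)(6.20×10⁻³⁰) / (1.60×10⁻⁹)³ = 1.361×10⁷ N/C.
√(1 + 3cos²70°) = √(1 + 3·0.1170) = √1.3509 ≈ 1.1623.
E ≈ 1.361×10⁷ × 1.162 = 1.582×10⁷ N/C.

E ≈ 1.58×10⁷ N/C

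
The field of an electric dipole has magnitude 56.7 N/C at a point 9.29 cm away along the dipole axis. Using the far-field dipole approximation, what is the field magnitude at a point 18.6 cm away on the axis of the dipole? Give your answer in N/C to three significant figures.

E ≈ 7.06 N/C

Dipole fields scale as 1/r³ in the far field; the geometry is the same at both points.
E₂ = E₁ · (r₁/r₂)³ = 56.7 · (9.29/18.6)³.
(r₁/r₂)³ = (0.4995)³ = 0.1246.
E₂ ≈ 7.065 N/C.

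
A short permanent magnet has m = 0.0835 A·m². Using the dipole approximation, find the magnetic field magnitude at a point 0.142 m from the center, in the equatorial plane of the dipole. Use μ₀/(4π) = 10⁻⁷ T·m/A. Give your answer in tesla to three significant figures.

B ≈ 2.92×10⁻⁶ T

In the equatorial plane B = (μ₀/4π)·m/r³ (half the axial value).
B = (10⁻⁷)·(0.0835) / (0.142)³ = 2.916×10⁻⁶ T.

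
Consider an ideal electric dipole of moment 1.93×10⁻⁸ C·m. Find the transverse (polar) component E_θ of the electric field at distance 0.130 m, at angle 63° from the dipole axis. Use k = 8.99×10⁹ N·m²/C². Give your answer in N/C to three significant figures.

E_θ ≈ 7.04×10⁴ N/C

For a dipole, E_θ = (kp sinθ)/r³.
kp/r³ = (8.99×10⁹)(1.93×10⁻⁸)/(0.130)³ = 7.897×10⁴ N/C.
E_θ = 7.897×10⁴·sin63° = 7.037×10⁴ N/C.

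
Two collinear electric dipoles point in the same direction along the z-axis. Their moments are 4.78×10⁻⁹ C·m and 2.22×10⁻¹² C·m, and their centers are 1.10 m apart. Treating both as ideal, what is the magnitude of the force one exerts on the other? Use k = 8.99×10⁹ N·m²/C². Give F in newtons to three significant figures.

F ≈ 3.91×10⁻¹⁰ N

On-axis field of dipole 1 at distance r: E = 2kp₁/r³. Force on dipole 2 is F = p₂·dE/dr (gradient along axis).
dE/dr = −6kp₁/r⁴, so |F| = 6kp₁p₂/r⁴ (attractive for aligned moments).
F = 6(8.99×10⁹)(4.78×10⁻⁹)(2.22×10⁻¹²)/(1.10)⁴ = 3.909×10⁻¹⁰ N.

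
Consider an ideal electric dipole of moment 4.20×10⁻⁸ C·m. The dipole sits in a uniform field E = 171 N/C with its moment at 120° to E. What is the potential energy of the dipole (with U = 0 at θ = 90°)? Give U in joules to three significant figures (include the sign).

U ≈ 3.59×10⁻⁶ J

U = −p·E = −pE cosθ.
U = −(4.20×10⁻⁸)(171)·cos120° = 3.591×10⁻⁶ J.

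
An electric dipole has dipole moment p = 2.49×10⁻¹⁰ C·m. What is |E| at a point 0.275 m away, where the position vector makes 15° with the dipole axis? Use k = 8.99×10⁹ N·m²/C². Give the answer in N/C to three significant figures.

E ≈ 210 N/C

At angle θ the dipole field magnitude is E = (kp/r³)·√(1 + 3cos²θ).
kp/r³ = (8.99×10⁹)(2.49×10⁻¹⁰) / (0.275)³ = 107.6 N/C.
√(1 + 3cos²15°) = √(1 + 3·0.9330) = √3.7990 ≈ 1.9491.
E ≈ 107.6 × 1.949 = 209.8 N/C.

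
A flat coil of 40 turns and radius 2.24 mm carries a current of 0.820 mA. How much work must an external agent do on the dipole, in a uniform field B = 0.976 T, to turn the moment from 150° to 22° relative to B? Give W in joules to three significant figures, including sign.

m = NIA = NIπa² = 40·(8.20×10⁻⁴)·π·(0.00224)² = 5.17×10⁻⁷ A·m².
W_ext = ΔU = −mB cosθ₂ + mB cosθ₁ = mB(cosθ₁ − cosθ₂).
W = (5.17×10⁻⁷)(0.976)·(cos150° − cos22°) = (5.046×10⁻⁷)·(-1.7932) = -9.048×10⁻⁷ J.

W ≈ -9.05×10⁻⁷ J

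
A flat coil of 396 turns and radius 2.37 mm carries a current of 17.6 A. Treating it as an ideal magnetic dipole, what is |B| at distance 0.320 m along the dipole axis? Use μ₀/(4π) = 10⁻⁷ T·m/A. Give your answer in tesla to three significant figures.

m = NIA = NIπa² = 396·(17.6)·π·(0.00237)² = 0.123 A·m².
On axis B = (μ₀/4π)·2m/r³.
B = 2·(10⁻⁷)·(0.123) / (0.320)³ = 7.507×10⁻⁷ T.

B ≈ 7.51×10⁻⁷ T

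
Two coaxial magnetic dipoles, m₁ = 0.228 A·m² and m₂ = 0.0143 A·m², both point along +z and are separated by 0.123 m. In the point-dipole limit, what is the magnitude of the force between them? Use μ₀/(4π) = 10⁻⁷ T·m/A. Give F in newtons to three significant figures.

F ≈ 8.55×10⁻⁶ N

On-axis B of dipole 1: B = (μ₀/4π)·2m₁/r³. Force on dipole 2: F = m₂·dB/dr.
dB/dr = −(μ₀/4π)·6m₁/r⁴, so |F| = (μ₀/4π)·6m₁m₂/r⁴.
F = 6(10⁻⁷)(0.228)(0.0143)/(0.123)⁴ = 8.547×10⁻⁶ N.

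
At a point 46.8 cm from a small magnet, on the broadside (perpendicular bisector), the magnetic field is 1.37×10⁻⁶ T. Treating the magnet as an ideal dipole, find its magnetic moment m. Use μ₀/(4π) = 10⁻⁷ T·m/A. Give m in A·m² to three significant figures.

In the equatorial plane B = (μ₀/4π)·m/r³, so m = Br³·4π/(μ₀).
m = (1.37×10⁻⁶)·(0.468)³ / (10⁻⁷) = 1.404 A·m².

m ≈ 1.40 A·m²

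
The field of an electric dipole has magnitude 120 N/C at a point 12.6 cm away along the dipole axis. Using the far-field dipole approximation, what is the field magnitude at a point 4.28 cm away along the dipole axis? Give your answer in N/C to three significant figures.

E ≈ 3060 N/C

Dipole fields scale as 1/r³ in the far field; the geometry is the same at both points.
E₂ = E₁ · (r₁/r₂)³ = 120 · (12.6/4.28)³.
(r₁/r₂)³ = (2.944)³ = 25.51.
E₂ ≈ 3062 N/C.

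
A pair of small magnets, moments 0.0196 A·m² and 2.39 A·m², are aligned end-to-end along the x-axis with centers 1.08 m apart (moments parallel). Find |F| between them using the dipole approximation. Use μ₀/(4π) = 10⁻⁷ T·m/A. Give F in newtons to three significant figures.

On-axis B of dipole 1: B = (μ₀/4π)·2m₁/r³. Force on dipole 2: F = m₂·dB/dr.
dB/dr = −(μ₀/4π)·6m₁/r⁴, so |F| = (μ₀/4π)·6m₁m₂/r⁴.
F = 6(10⁻⁷)(0.0196)(2.39)/(1.08)⁴ = 2.066×10⁻⁸ N.

F ≈ 2.07×10⁻⁸ N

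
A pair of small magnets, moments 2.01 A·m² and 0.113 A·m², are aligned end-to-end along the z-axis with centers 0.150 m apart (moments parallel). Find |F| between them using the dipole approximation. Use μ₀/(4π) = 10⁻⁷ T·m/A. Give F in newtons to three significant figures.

F ≈ 2.69×10⁻⁴ N

On-axis B of dipole 1: B = (μ₀/4π)·2m₁/r³. Force on dipole 2: F = m₂·dB/dr.
dB/dr = −(μ₀/4π)·6m₁/r⁴, so |F| = (μ₀/4π)·6m₁m₂/r⁴.
F = 6(10⁻⁷)(2.01)(0.113)/(0.150)⁴ = 2.692×10⁻⁴ N.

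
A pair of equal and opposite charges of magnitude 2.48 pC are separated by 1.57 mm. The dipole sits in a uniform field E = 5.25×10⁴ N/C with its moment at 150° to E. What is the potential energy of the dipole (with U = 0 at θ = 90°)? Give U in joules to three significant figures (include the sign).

U ≈ 1.77×10⁻¹⁰ J

Dipole moment p = qd = (2.48×10⁻¹² C)(0.00157 m) = 3.894×10⁻¹⁵ C·m.
U = −p·E = −pE cosθ.
U = −(3.894×10⁻¹⁵)(5.25×10⁴)·cos150° = 1.770×10⁻¹⁰ J.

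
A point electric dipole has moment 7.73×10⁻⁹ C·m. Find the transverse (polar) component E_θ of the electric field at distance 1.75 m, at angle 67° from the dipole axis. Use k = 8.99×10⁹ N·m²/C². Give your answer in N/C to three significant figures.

For a dipole, E_θ = (kp sinθ)/r³.
kp/r³ = (8.99×10⁹)(7.73×10⁻⁹)/(1.75)³ = 12.97 N/C.
E_θ = 12.97·sin67° = 11.94 N/C.

E_θ ≈ 11.9 N/C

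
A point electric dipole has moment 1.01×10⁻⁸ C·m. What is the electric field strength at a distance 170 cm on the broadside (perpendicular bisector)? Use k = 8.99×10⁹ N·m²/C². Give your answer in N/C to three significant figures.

On the perpendicular bisector E = kp/r³ (half the axial value at the same distance).
E = (8.99×10⁹)(1.01×10⁻⁸) / (1.70)³ = 18.48 N/C.

E ≈ 18.5 N/C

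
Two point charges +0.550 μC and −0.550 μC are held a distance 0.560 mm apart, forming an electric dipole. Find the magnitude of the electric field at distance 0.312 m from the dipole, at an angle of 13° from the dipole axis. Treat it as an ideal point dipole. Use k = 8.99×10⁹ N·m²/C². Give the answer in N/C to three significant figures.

Dipole moment p = qd = (5.50×10⁻⁷ C)(5.60×10⁻⁴ m) = 3.08×10⁻¹⁰ C·m.
At angle θ the dipole field magnitude is E = (kp/r³)·√(1 + 3cos²θ).
kp/r³ = (8.99×10⁹)(3.08×10⁻¹⁰) / (0.312)³ = 91.17 N/C.
√(1 + 3cos²13°) = √(1 + 3·0.9494) = √3.8482 ≈ 1.9617.
E ≈ 91.17 × 1.962 = 178.8 N/C.

E ≈ 179 N/C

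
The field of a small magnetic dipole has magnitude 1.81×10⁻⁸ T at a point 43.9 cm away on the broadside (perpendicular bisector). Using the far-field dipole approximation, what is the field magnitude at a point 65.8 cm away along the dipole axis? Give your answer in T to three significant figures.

B ≈ 1.08×10⁻⁸ T

Dipole fields scale as 1/r³ in the far field.
The axial field is twice the equatorial field at the same r, so the geometry factor is 2/1.
B₂ = B₁ · (2/1) · (r₁/r₂)³ = 1.81×10⁻⁸ · 2 · (43.9/65.8)³.
(r₁/r₂)³ = (0.6672)³ = 0.297.
B₂ ≈ 1.075×10⁻⁸ T.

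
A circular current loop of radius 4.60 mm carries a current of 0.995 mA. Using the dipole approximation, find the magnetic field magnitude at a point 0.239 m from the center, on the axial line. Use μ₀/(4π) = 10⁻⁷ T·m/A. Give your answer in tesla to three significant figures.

B ≈ 9.69×10⁻¹³ T

Magnetic moment m = IA = Iπa² = (9.95×10⁻⁴)·π·(0.00460)² = 6.614×10⁻⁸ A·m².
On axis B = (μ₀/4π)·2m/r³.
B = 2·(10⁻⁷)·(6.614×10⁻⁸) / (0.239)³ = 9.689×10⁻¹³ T.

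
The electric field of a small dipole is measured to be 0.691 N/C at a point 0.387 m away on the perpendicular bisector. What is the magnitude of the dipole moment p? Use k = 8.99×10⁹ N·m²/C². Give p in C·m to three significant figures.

In the equatorial plane E = kp/r³, so p = Er³/(k).
p = (0.691)·(0.387)³ / (8.99×10⁹) = 4.455×10⁻¹² C·m.

p ≈ 4.46×10⁻¹² C·m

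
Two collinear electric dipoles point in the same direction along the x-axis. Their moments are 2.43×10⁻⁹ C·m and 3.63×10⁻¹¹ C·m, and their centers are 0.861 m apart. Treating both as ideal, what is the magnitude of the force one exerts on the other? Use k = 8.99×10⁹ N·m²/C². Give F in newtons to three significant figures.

F ≈ 8.66×10⁻⁹ N

On-axis field of dipole 1 at distance r: E = 2kp₁/r³. Force on dipole 2 is F = p₂·dE/dr (gradient along axis).
dE/dr = −6kp₁/r⁴, so |F| = 6kp₁p₂/r⁴ (attractive for aligned moments).
F = 6(8.99×10⁹)(2.43×10⁻⁹)(3.63×10⁻¹¹)/(0.861)⁴ = 8.658×10⁻⁹ N.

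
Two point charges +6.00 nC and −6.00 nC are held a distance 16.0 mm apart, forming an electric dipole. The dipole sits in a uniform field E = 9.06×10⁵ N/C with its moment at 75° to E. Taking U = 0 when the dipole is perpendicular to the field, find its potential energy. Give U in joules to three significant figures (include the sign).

Dipole moment p = qd = (6.00×10⁻⁹ C)(0.0160 m) = 9.60×10⁻¹¹ C·m.
U = −p·E = −pE cosθ.
U = −(9.60×10⁻¹¹)(9.06×10⁵)·cos75° = -2.251×10⁻⁵ J.

U ≈ -2.25×10⁻⁵ J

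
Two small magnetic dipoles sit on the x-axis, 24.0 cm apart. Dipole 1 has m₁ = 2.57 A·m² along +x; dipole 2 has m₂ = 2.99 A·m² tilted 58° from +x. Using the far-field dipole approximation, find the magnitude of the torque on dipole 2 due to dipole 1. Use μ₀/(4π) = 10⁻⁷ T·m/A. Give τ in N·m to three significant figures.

Dipole B is on the axis of dipole A, so B₁ there is axial: B₁ = (μ₀/4π)·2m₁/r³ along +x.
B₁ = 2(10⁻⁷)(2.57)/(0.240)³ = 3.718×10⁻⁵ T.
τ = m₂ B₁ sinθ.
τ = (2.99)(3.718×10⁻⁵)·sin58° = 9.428×10⁻⁵ N·m.

τ ≈ 9.43×10⁻⁵ N·m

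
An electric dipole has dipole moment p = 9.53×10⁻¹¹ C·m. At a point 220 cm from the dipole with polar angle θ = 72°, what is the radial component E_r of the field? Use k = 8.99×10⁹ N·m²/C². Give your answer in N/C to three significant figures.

For a dipole, E_r = (2kp cosθ)/r³.
kp/r³ = (8.99×10⁹)(9.53×10⁻¹¹)/(2.20)³ = 0.08046 N/C.
E_r = 2·0.08046·cos72° = 0.04973 N/C.

E_r ≈ 0.0497 N/C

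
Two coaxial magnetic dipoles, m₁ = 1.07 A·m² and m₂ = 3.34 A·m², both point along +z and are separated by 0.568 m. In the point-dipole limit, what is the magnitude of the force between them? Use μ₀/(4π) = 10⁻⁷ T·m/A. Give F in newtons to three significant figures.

On-axis B of dipole 1: B = (μ₀/4π)·2m₁/r³. Force on dipole 2: F = m₂·dB/dr.
dB/dr = −(μ₀/4π)·6m₁/r⁴, so |F| = (μ₀/4π)·6m₁m₂/r⁴.
F = 6(10⁻⁷)(1.07)(3.34)/(0.568)⁴ = 2.060×10⁻⁵ N.

F ≈ 2.06×10⁻⁵ N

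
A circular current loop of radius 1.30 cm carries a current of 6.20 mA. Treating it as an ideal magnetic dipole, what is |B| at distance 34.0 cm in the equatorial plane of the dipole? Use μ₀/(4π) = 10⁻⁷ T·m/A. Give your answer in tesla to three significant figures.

Magnetic moment m = IA = Iπa² = (0.00620)·π·(0.0130)² = 3.292×10⁻⁶ A·m².
In the equatorial plane B = (μ₀/4π)·m/r³ (half the axial value).
B = (10⁻⁷)·(3.292×10⁻⁶) / (0.340)³ = 8.376×10⁻¹² T.

B ≈ 8.38×10⁻¹² T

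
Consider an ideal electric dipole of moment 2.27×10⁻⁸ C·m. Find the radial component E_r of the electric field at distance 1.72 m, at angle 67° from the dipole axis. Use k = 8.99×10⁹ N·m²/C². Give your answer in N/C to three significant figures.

E_r ≈ 31.3 N/C

For a dipole, E_r = (2kp cosθ)/r³.
kp/r³ = (8.99×10⁹)(2.27×10⁻⁸)/(1.72)³ = 40.11 N/C.
E_r = 2·40.11·cos67° = 31.34 N/C.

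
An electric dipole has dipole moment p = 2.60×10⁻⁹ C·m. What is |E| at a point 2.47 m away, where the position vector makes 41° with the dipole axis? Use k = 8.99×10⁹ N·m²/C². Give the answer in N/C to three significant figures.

At angle θ the dipole field magnitude is E = (kp/r³)·√(1 + 3cos²θ).
kp/r³ = (8.99×10⁹)(2.60×10⁻⁹) / (2.47)³ = 1.551 N/C.
√(1 + 3cos²41°) = √(1 + 3·0.5696) = √2.7088 ≈ 1.6458.
E ≈ 1.551 × 1.646 = 2.553 N/C.

E ≈ 2.55 N/C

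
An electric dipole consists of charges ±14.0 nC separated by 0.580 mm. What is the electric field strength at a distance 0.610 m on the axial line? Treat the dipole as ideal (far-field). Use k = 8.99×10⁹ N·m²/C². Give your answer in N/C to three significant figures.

E ≈ 0.643 N/C

Dipole moment p = qd = (1.40×10⁻⁸ C)(5.80×10⁻⁴ m) = 8.12×10⁻¹² C·m.
On the dipole axis E = 2kp/r³.
E = 2·(8.99×10⁹)(8.12×10⁻¹²) / (0.610)³ = 0.6432 N/C.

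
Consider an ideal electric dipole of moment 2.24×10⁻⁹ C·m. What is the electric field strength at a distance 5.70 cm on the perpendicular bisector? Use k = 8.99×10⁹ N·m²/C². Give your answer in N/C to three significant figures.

E ≈ 1.09×10⁵ N/C

On the perpendicular bisector E = kp/r³ (half the axial value at the same distance).
E = (8.99×10⁹)(2.24×10⁻⁹) / (0.0570)³ = 1.087×10⁵ N/C.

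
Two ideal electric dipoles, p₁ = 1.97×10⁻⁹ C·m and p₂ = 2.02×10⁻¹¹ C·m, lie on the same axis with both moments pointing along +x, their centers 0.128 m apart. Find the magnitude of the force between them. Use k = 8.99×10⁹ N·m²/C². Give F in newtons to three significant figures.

F ≈ 8.00×10⁻⁶ N

On-axis field of dipole 1 at distance r: E = 2kp₁/r³. Force on dipole 2 is F = p₂·dE/dr (gradient along axis).
dE/dr = −6kp₁/r⁴, so |F| = 6kp₁p₂/r⁴ (attractive for aligned moments).
F = 6(8.99×10⁹)(1.97×10⁻⁹)(2.02×10⁻¹¹)/(0.128)⁴ = 7.996×10⁻⁶ N.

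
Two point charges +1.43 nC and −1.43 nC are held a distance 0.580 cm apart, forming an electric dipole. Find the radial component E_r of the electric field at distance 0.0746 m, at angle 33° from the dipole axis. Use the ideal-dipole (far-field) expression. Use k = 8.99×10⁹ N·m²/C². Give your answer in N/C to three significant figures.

Dipole moment p = qd = (1.43×10⁻⁹ C)(0.00580 m) = 8.294×10⁻¹² C·m.
For a dipole, E_r = (2kp cosθ)/r³.
kp/r³ = (8.99×10⁹)(8.294×10⁻¹²)/(0.0746)³ = 179.6 N/C.
E_r = 2·179.6·cos33° = 301.3 N/C.

E_r ≈ 301 N/C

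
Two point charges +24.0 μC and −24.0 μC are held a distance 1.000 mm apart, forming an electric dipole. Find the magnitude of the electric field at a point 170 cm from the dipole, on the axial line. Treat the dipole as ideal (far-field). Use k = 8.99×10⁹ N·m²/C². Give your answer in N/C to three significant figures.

E ≈ 87.8 N/C

Dipole moment p = qd = (2.40×10⁻⁵ C)(0.00100 m) = 2.40×10⁻⁸ C·m.
On the dipole axis E = 2kp/r³.
E = 2·(8.99×10⁹)(2.40×10⁻⁸) / (1.70)³ = 87.83 N/C.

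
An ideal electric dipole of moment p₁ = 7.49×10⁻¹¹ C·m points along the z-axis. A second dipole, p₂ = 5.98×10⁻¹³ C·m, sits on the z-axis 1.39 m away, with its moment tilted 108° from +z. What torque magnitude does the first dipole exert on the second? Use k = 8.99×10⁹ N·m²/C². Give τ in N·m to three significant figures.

τ ≈ 2.85×10⁻¹³ N·m

The second dipole sits on the axis of the first, so the field there is axial: E₁ = 2kp₁/r³ along +z.
E₁ = 2(8.99×10⁹)(7.49×10⁻¹¹)/(1.39)³ = 0.5014 N/C.
Torque on the second dipole: τ = p₂ E₁ sinθ.
τ = (5.98×10⁻¹³)(0.5014)·sin108° = 2.852×10⁻¹³ N·m.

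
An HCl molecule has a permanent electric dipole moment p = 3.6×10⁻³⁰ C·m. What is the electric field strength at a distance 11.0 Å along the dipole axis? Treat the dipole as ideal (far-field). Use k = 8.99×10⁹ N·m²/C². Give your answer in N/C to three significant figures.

On the dipole axis E = 2kp/r³.
E = 2·(8.99×10⁹)(3.60×10⁻³⁰) / (1.10×10⁻⁹)³ = 4.863×10⁷ N/C.

E ≈ 4.86×10⁷ N/C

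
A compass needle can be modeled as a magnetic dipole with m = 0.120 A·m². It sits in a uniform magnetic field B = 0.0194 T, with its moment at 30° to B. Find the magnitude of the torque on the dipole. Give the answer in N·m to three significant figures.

Torque on a magnetic dipole: τ = mB sinθ.
τ = (0.120)(0.0194)·sin30° = 0.001164 N·m.

τ ≈ 0.00116 N·m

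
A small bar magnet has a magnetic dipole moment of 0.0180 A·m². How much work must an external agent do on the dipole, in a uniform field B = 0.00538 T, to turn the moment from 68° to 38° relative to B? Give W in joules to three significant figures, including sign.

W ≈ -4.00×10⁻⁵ J

W_ext = ΔU = −mB cosθ₂ + mB cosθ₁ = mB(cosθ₁ − cosθ₂).
W = (0.0180)(0.00538)·(cos68° − cos38°) = (9.684×10⁻⁵)·(-0.4134) = -4.003×10⁻⁵ J.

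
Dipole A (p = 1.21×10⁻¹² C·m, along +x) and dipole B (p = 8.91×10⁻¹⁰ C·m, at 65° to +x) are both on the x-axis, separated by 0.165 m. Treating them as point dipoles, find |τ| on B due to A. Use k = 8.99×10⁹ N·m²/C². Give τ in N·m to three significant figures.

τ ≈ 3.91×10⁻⁹ N·m

The second dipole sits on the axis of the first, so the field there is axial: E₁ = 2kp₁/r³ along +x.
E₁ = 2(8.99×10⁹)(1.21×10⁻¹²)/(0.165)³ = 4.843 N/C.
Torque on the second dipole: τ = p₂ E₁ sinθ.
τ = (8.91×10⁻¹⁰)(4.843)·sin65° = 3.911×10⁻⁹ N·m.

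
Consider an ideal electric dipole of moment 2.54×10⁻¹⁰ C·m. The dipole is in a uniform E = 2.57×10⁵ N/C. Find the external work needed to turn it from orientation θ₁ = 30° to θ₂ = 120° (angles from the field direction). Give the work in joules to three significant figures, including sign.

W ≈ 8.92×10⁻⁵ J

W_ext = ΔU = U(θ₂) − U(θ₁) = −pE cosθ₂ − (−pE cosθ₁) = pE(cosθ₁ − cosθ₂).
W = (2.54×10⁻¹⁰)(2.57×10⁵)·(cos30° − cos120°) = (6.528×10⁻⁵)·(+1.3660) = 8.917×10⁻⁵ J.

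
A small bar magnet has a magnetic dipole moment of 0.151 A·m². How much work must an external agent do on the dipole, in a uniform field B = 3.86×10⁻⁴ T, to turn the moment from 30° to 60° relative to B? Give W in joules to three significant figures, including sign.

W_ext = ΔU = −mB cosθ₂ + mB cosθ₁ = mB(cosθ₁ − cosθ₂).
W = (0.151)(3.86×10⁻⁴)·(cos30° − cos60°) = (5.829×10⁻⁵)·(+0.3660) = 2.133×10⁻⁵ J.

W ≈ 2.13×10⁻⁵ J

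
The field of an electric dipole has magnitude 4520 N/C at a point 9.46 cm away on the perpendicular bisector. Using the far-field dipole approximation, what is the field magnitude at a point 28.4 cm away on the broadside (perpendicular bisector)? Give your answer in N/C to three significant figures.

Dipole fields scale as 1/r³ in the far field; the geometry is the same at both points.
E₂ = E₁ · (r₁/r₂)³ = 4520 · (9.46/28.4)³.
(r₁/r₂)³ = (0.3331)³ = 0.03696.
E₂ ≈ 167.1 N/C.

E ≈ 167 N/C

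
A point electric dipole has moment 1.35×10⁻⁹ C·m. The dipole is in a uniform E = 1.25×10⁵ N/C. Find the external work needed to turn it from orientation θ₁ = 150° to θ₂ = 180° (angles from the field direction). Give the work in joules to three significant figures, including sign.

W_ext = ΔU = U(θ₂) − U(θ₁) = −pE cosθ₂ − (−pE cosθ₁) = pE(cosθ₁ − cosθ₂).
W = (1.35×10⁻⁹)(1.25×10⁵)·(cos150° − cos180°) = (1.688×10⁻⁴)·(+0.1340) = 2.261×10⁻⁵ J.

W ≈ 2.26×10⁻⁵ J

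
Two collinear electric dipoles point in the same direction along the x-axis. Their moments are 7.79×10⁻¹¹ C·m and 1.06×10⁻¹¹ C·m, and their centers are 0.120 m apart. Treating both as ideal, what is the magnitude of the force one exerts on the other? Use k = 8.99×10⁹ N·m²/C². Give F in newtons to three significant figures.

F ≈ 2.15×10⁻⁷ N

On-axis field of dipole 1 at distance r: E = 2kp₁/r³. Force on dipole 2 is F = p₂·dE/dr (gradient along axis).
dE/dr = −6kp₁/r⁴, so |F| = 6kp₁p₂/r⁴ (attractive for aligned moments).
F = 6(8.99×10⁹)(7.79×10⁻¹¹)(1.06×10⁻¹¹)/(0.120)⁴ = 2.148×10⁻⁷ N.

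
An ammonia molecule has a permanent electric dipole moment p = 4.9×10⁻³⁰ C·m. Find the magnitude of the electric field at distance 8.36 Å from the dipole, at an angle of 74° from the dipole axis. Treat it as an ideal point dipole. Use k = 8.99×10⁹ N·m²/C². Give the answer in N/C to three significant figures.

At angle θ the dipole field magnitude is E = (kp/r³)·√(1 + 3cos²θ).
kp/r³ = (8.99×10⁹)(4.90×10⁻³⁰) / (8.36×10⁻¹⁰)³ = 7.539×10⁷ N/C.
√(1 + 3cos²74°) = √(1 + 3·0.0760) = √1.2279 ≈ 1.1081.
E ≈ 7.539×10⁷ × 1.108 = 8.355×10⁷ N/C.

E ≈ 8.35×10⁷ N/C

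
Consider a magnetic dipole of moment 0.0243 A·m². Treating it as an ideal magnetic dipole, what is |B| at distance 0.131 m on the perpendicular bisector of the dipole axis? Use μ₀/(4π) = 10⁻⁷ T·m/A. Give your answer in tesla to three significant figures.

B ≈ 1.08×10⁻⁶ T

In the equatorial plane B = (μ₀/4π)·m/r³ (half the axial value).
B = (10⁻⁷)·(0.0243) / (0.131)³ = 1.081×10⁻⁶ T.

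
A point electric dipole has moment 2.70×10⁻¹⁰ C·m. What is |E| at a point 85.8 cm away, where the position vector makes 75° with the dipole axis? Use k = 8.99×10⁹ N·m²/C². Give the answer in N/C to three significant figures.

At angle θ the dipole field magnitude is E = (kp/r³)·√(1 + 3cos²θ).
kp/r³ = (8.99×10⁹)(2.70×10⁻¹⁰) / (0.858)³ = 3.843 N/C.
√(1 + 3cos²75°) = √(1 + 3·0.0670) = √1.2010 ≈ 1.0959.
E ≈ 3.843 × 1.096 = 4.211 N/C.

E ≈ 4.21 N/C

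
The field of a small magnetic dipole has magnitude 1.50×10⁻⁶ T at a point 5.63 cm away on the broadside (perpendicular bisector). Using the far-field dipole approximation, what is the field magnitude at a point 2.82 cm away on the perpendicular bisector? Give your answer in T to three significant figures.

Dipole fields scale as 1/r³ in the far field; the geometry is the same at both points.
B₂ = B₁ · (r₁/r₂)³ = 1.50×10⁻⁶ · (5.63/2.82)³.
(r₁/r₂)³ = (1.996)³ = 7.958.
B₂ ≈ 1.194×10⁻⁵ T.

B ≈ 1.19×10⁻⁵ T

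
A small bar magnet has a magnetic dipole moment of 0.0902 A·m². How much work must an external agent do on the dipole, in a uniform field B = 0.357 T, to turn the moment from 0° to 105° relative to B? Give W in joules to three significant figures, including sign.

W_ext = ΔU = −mB cosθ₂ + mB cosθ₁ = mB(cosθ₁ − cosθ₂).
W = (0.0902)(0.357)·(cos0° − cos105°) = (0.03220)·(+1.2588) = 0.04054 J.

W ≈ 0.0405 J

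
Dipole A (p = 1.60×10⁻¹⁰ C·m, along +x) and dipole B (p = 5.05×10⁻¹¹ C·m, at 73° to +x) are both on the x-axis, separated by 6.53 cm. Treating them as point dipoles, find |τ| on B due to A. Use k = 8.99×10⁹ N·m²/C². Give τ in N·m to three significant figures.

The second dipole sits on the axis of the first, so the field there is axial: E₁ = 2kp₁/r³ along +x.
E₁ = 2(8.99×10⁹)(1.60×10⁻¹⁰)/(0.0653)³ = 1.033×10⁴ N/C.
Torque on the second dipole: τ = p₂ E₁ sinθ.
τ = (5.05×10⁻¹¹)(1.033×10⁴)·sin73° = 4.990×10⁻⁷ N·m.

τ ≈ 4.99×10⁻⁷ N·m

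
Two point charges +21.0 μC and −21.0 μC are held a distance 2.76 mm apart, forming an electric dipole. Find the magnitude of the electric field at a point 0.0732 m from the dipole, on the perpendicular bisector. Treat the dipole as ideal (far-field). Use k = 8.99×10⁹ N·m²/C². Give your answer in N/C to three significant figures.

Dipole moment p = qd = (2.10×10⁻⁵ C)(0.00276 m) = 5.796×10⁻⁸ C·m.
In the equatorial plane E = kp/r³.
E = (8.99×10⁹)(5.796×10⁻⁸) / (0.0732)³ = 1.328×10⁶ N/C.

E ≈ 1.33×10⁶ N/C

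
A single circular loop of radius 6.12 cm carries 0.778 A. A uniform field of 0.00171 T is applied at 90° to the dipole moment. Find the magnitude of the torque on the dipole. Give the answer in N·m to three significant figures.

τ ≈ 1.57×10⁻⁵ N·m

Magnetic moment m = IA = Iπa² = (0.778)·π·(0.0612)² = 0.009154 A·m².
Torque on a magnetic dipole: τ = mB sinθ.
τ = (0.009154)(0.00171)·sin90° = 1.565×10⁻⁵ N·m.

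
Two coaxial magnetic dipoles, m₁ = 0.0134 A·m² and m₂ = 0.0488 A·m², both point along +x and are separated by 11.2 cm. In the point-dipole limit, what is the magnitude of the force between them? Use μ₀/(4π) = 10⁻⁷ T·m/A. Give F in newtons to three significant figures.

F ≈ 2.49×10⁻⁶ N

On-axis B of dipole 1: B = (μ₀/4π)·2m₁/r³. Force on dipole 2: F = m₂·dB/dr.
dB/dr = −(μ₀/4π)·6m₁/r⁴, so |F| = (μ₀/4π)·6m₁m₂/r⁴.
F = 6(10⁻⁷)(0.0134)(0.0488)/(0.112)⁴ = 2.493×10⁻⁶ N.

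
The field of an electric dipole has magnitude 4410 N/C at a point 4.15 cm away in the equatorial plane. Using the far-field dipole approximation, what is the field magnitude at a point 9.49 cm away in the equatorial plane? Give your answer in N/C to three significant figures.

Dipole fields scale as 1/r³ in the far field; the geometry is the same at both points.
E₂ = E₁ · (r₁/r₂)³ = 4410 · (4.15/9.49)³.
(r₁/r₂)³ = (0.4373)³ = 0.08363.
E₂ ≈ 368.8 N/C.

E ≈ 369 N/C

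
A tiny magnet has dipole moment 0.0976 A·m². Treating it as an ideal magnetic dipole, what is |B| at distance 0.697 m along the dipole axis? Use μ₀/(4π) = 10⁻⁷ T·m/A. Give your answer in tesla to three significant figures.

B ≈ 5.76×10⁻⁸ T

On axis B = (μ₀/4π)·2m/r³.
B = 2·(10⁻⁷)·(0.0976) / (0.697)³ = 5.765×10⁻⁸ T.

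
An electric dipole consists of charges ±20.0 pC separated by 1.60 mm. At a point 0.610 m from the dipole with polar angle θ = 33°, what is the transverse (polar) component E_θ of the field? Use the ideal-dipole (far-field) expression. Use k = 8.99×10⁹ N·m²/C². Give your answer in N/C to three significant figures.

Dipole moment p = qd = (2.00×10⁻¹¹ C)(0.00160 m) = 3.20×10⁻¹⁴ C·m.
For a dipole, E_θ = (kp sinθ)/r³.
kp/r³ = (8.99×10⁹)(3.20×10⁻¹⁴)/(0.610)³ = 0.001267 N/C.
E_θ = 0.001267·sin33° = 6.903×10⁻⁴ N/C.

E_θ ≈ 6.90×10⁻⁴ N/C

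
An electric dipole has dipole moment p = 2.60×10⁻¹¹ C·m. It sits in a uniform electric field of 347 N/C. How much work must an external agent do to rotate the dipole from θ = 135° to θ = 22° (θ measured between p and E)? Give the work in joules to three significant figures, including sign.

W_ext = ΔU = U(θ₂) − U(θ₁) = −pE cosθ₂ − (−pE cosθ₁) = pE(cosθ₁ − cosθ₂).
W = (2.60×10⁻¹¹)(347)·(cos135° − cos22°) = (9.022×10⁻⁹)·(-1.6343) = -1.474×10⁻⁸ J.

W ≈ -1.47×10⁻⁸ J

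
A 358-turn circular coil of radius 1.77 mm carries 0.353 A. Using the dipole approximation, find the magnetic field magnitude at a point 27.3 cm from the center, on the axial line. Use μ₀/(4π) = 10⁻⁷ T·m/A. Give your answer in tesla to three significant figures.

m = NIA = NIπa² = 358·(0.353)·π·(0.00177)² = 0.001244 A·m².
On axis B = (μ₀/4π)·2m/r³.
B = 2·(10⁻⁷)·(0.001244) / (0.273)³ = 1.223×10⁻⁸ T.

B ≈ 1.22×10⁻⁸ T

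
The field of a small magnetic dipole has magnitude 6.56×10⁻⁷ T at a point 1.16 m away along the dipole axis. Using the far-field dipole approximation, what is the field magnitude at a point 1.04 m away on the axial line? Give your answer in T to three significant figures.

Dipole fields scale as 1/r³ in the far field; the geometry is the same at both points.
B₂ = B₁ · (r₁/r₂)³ = 6.56×10⁻⁷ · (1.16/1.04)³.
(r₁/r₂)³ = (1.115)³ = 1.388.
B₂ ≈ 9.103×10⁻⁷ T.

B ≈ 9.10×10⁻⁷ T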